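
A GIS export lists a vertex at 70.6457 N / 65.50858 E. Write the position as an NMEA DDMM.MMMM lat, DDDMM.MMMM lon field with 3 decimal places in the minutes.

Latitude: minutes = (70.645700 − 70) × 60 = 38.74200
Lon: 65° + 0.508580 × 60 = 65° 30.51480′

7038.742,N / 06530.515,E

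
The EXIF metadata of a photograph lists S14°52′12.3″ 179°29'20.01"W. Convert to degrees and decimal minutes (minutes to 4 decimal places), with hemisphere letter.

14° 52.2050′ S, 179° 29.3335′ W

φ: seconds/60 = 0.20500; minutes = 52 + 0.20500 = 52.205000
Longitude: 29 + 20.01/60 = 29.333500′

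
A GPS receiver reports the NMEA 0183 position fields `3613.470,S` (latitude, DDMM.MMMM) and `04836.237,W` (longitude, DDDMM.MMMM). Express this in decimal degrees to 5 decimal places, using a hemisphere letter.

36.22450° S, 48.60395° W

Lat: degrees = first 2 digits = 36, minutes = 13.47; 36 + 13.47/60 = 36.224500
Lon: degrees = first 3 digits = 48, minutes = 36.237; 48 + 36.237/60 = 48.603950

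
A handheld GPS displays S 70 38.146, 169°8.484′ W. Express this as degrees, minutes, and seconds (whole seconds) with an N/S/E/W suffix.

70°38′9″ S, 169°08′29″ W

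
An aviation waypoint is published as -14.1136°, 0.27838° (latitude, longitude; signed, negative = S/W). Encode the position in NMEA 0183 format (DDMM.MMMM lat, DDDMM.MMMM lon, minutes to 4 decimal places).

Latitude is negative → S; |value| = 14.113600
Latitude: 14° + 0.113600 × 60 = 14° 6.816000′
Lon: 0° + 0.278380 × 60 = 0° 16.702800′

1406.8160,S / 00016.7028,E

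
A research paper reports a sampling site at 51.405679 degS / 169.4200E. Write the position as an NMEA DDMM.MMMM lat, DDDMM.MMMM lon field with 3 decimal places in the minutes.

Latitude: fractional part 0.405679 → 24.34074 minutes
Longitude: fractional part 0.420000 → 25.20000 minutes

5124.341,S / 16925.200,E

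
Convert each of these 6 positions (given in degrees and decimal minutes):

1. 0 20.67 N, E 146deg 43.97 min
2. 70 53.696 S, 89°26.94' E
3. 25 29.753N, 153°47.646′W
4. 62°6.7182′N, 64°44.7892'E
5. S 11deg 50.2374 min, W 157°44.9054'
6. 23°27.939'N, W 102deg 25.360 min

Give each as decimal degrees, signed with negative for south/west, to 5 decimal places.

1. 0.34450, 146.73283
2. -70.89493, 89.44900
3. 25.49588, -153.79410
4. 62.11197, 64.74649
5. -11.83729, -157.74842
6. 23.46565, -102.42267

Point 1:
  Lat: 20.67′ = 0.344500°; total 0.344500
  N → positive
  Longitude: 43.97′ = 0.732833°; total 146.732833
  E ⇒ keep positive
Point 2:
  Lat: 70 + 53.696/60 = 70.894933
  S ⇒ negate
  Lon: 89 + 26.94/60 = 89.449000
  E ⇒ keep positive
Point 3:
  Latitude: 25 + 29.753/60 = 25.495883
  N ⇒ keep positive
  Longitude: 153 + 47.646/60 = 153.794100
  W ⇒ negate
Point 4:
  Lat: 6.7182′ = 0.111970°; total 62.111970
  N ⇒ keep positive
  Longitude: 64 + 44.7892/60 = 64.746487
  E → positive
Point 5:
  φ: 11 + 50.2374/60 = 11.837290
  hemisphere S, so the sign is −
  Lon: 157 + 44.9054/60 = 157.748423
  W ⇒ negate
Point 6:
  Latitude: 27.939′ = 0.465650°; total 23.465650
  N → positive
  λ: 102 + 25.36/60 = 102.422667
  hemisphere W, so the sign is −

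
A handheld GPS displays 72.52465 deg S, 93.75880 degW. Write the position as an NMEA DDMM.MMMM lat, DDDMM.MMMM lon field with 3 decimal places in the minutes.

7231.479,S / 09345.528,W

Latitude: minutes = (72.524650 − 72) × 60 = 31.47900
λ: minutes = (93.758800 − 93) × 60 = 45.52800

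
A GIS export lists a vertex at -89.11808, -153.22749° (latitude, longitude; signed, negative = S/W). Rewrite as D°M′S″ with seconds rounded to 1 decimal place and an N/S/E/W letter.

89°07′5.1″ S, 153°13′39.0″ W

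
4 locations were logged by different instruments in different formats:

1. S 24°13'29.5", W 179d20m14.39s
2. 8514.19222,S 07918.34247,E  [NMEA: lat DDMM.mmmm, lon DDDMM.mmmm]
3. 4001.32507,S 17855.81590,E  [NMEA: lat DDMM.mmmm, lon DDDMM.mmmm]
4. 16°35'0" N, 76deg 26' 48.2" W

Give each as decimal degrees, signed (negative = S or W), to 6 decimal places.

1. -24.224861, -179.337331
2. -85.236537, 79.305708
3. -40.022085, 178.930265
4. 16.583333, -76.446722

Point 1:
  Latitude: 24 + 13/60 + 29.5/3600 = 24.2248611
  hemisphere S, so the sign is −
  λ: 179° + 20/60 + 14.39/3600 = 179 + 0.333333 + 0.003997 = 179.3373306
  hemisphere W, so the sign is −
Point 2:
  φ: split at 2 digits → 85° and 14.19222′; 85 + 14.19222/60 = 85.2365370
  S ⇒ negate
  λ: split at 3 digits → 079° and 18.34247′; 79 + 18.34247/60 = 79.3057078
  E ⇒ keep positive
Point 3:
  Lat: degrees = first 2 digits = 40, minutes = 1.32507; 40 + 1.32507/60 = 40.0220845
  hemisphere S, so the sign is −
  Longitude: split at 3 digits → 178° and 55.8159′; 178 + 55.8159/60 = 178.9302650
  E ⇒ keep positive
Point 4:
  Lat: 16° + 35/60 + 0/3600 = 16 + 0.583333 + 0.000000 = 16.5833333
  N → positive
  λ: 76 + 26/60 + 48.2/3600 = 76.4467222
  W → negative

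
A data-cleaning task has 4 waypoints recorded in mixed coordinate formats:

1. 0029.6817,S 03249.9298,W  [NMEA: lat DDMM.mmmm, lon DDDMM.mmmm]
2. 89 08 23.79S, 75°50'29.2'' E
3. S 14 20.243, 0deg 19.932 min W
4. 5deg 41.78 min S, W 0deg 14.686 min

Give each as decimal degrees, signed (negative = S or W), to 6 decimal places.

Point 1:
  Lat: degrees = first 2 digits = 0, minutes = 29.6817; 0 + 29.6817/60 = 0.4946950
  hemisphere S, so the sign is −
  Longitude: split at 3 digits → 032° and 49.9298′; 32 + 49.9298/60 = 32.8321633
  hemisphere W, so the sign is −
Point 2:
  φ: 89 + 8/60 + 23.79/3600 = 89.1399417
  hemisphere S, so the sign is −
  Longitude: 50′ + 29.2″ = 50.48667′; 75 + 50.48667/60 = 75.8414444
  E ⇒ keep positive
Point 3:
  Lat: 20.243′ = 0.337383°; total 14.3373833
  hemisphere S, so the sign is −
  λ: 19.932′ = 0.332200°; total 0.3322000
  W ⇒ negate
Point 4:
  Lat: 41.78′ = 0.696333°; total 5.6963333
  S ⇒ negate
  λ: 0 + 14.686/60 = 0.2447667
  W → negative

1. -0.494695, -32.832163
2. -89.139942, 75.841444
3. -14.337383, -0.332200
4. -5.696333, -0.244767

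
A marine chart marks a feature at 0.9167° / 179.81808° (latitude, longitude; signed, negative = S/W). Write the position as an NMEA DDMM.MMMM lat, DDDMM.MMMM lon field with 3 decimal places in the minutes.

0055.002,N / 17949.085,E

Lat: 0° + 0.916700 × 60 = 0° 55.00200′
λ: minutes = (179.818080 − 179) × 60 = 49.08480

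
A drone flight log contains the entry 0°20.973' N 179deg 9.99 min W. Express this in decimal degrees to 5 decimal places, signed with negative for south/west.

φ: 20.973′ = 0.349550°; total 0.349550
N → positive
λ: 179 + 9.99/60 = 179.166500
W ⇒ negate

0.34955, -179.16650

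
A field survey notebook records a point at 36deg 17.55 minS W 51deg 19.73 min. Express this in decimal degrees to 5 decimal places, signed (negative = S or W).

Lat: 36 + 17.55/60 = 36.292500
hemisphere S, so the sign is −
Lon: 51 + 19.73/60 = 51.328833
W → negative

-36.29250, -51.32883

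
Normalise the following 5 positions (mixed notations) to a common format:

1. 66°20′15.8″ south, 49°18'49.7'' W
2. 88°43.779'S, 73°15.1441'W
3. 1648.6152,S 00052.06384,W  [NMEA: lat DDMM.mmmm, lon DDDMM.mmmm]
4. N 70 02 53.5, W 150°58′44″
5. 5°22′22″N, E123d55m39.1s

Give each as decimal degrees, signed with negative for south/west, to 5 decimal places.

Point 1:
  Latitude: 20′ + 15.8″ = 20.26333′; 66 + 20.26333/60 = 66.337722
  S ⇒ negate
  Lon: 49 + 18/60 + 49.7/3600 = 49.313806
  W → negative
Point 2:
  Latitude: 88 + 43.779/60 = 88.729650
  hemisphere S, so the sign is −
  Lon: 15.1441′ = 0.252402°; total 73.252402
  W ⇒ negate
Point 3:
  Lat: split at 2 digits → 16° and 48.6152′; 16 + 48.6152/60 = 16.810253
  S → negative
  Longitude: degrees = first 3 digits = 0, minutes = 52.06384; 0 + 52.06384/60 = 0.867731
  W ⇒ negate
Point 4:
  Lat: 2′ + 53.5″ = 2.89167′; 70 + 2.89167/60 = 70.048194
  N → positive
  Lon: 150° + 58/60 + 44/3600 = 150 + 0.966667 + 0.012222 = 150.978889
  W ⇒ negate
Point 5:
  Lat: 5 + 22/60 + 22/3600 = 5.372778
  N → positive
  Lon: 123° + 55/60 + 39.1/3600 = 123 + 0.916667 + 0.010861 = 123.927528
  E → positive

1. -66.33772, -49.31381
2. -88.72965, -73.25240
3. -16.81025, -0.86773
4. 70.04819, -150.97889
5. 5.37278, 123.92753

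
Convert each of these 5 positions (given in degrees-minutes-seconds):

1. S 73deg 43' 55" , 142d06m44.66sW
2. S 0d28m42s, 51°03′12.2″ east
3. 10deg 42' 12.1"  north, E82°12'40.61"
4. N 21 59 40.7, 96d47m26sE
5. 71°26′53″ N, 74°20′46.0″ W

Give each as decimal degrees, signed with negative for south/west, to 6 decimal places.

1. -73.731944, -142.112406
2. -0.478333, 51.053389
3. 10.703361, 82.211281
4. 21.994639, 96.790556
5. 71.448056, -74.346111

Point 1:
  Lat: 43′ + 55″ = 43.91667′; 73 + 43.91667/60 = 73.7319444
  S ⇒ negate
  Longitude: 142° + 6/60 + 44.66/3600 = 142 + 0.100000 + 0.012406 = 142.1124056
  W ⇒ negate
Point 2:
  Lat: 0° + 28/60 + 42/3600 = 0 + 0.466667 + 0.011667 = 0.4783333
  hemisphere S, so the sign is −
  λ: 51° + 3/60 + 12.2/3600 = 51 + 0.050000 + 0.003389 = 51.0533889
  E → positive
Point 3:
  φ: 10 + 42/60 + 12.1/3600 = 10.7033611
  N ⇒ keep positive
  λ: 12′ + 40.61″ = 12.67683′; 82 + 12.67683/60 = 82.2112806
  E ⇒ keep positive
Point 4:
  Lat: 21 + 59/60 + 40.7/3600 = 21.9946389
  N ⇒ keep positive
  Lon: 96 + 47/60 + 26/3600 = 96.7905556
  E → positive
Point 5:
  Lat: 71 + 26/60 + 53/3600 = 71.4480556
  N ⇒ keep positive
  Lon: 20′ + 46″ = 20.76667′; 74 + 20.76667/60 = 74.3461111
  W ⇒ negate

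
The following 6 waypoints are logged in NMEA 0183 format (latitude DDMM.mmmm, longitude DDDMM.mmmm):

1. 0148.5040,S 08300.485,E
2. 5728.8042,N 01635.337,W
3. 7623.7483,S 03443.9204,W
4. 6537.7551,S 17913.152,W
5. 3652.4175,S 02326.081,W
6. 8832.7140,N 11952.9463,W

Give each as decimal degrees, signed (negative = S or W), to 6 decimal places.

Point 1:
  Lat: split at 2 digits → 01° and 48.504′; 1 + 48.504/60 = 1.8084000
  hemisphere S, so the sign is −
  λ: split at 3 digits → 083° and 0.485′; 83 + 0.485/60 = 83.0080833
  E ⇒ keep positive
Point 2:
  Latitude: degrees = first 2 digits = 57, minutes = 28.8042; 57 + 28.8042/60 = 57.4800700
  N ⇒ keep positive
  Lon: degrees = first 3 digits = 16, minutes = 35.337; 16 + 35.337/60 = 16.5889500
  W → negative
Point 3:
  Lat: split at 2 digits → 76° and 23.7483′; 76 + 23.7483/60 = 76.3958050
  S → negative
  Lon: degrees = first 3 digits = 34, minutes = 43.9204; 34 + 43.9204/60 = 34.7320067
  W → negative
Point 4:
  Lat: degrees = first 2 digits = 65, minutes = 37.7551; 65 + 37.7551/60 = 65.6292517
  S → negative
  λ: split at 3 digits → 179° and 13.152′; 179 + 13.152/60 = 179.2192000
  hemisphere W, so the sign is −
Point 5:
  Lat: degrees = first 2 digits = 36, minutes = 52.4175; 36 + 52.4175/60 = 36.8736250
  S ⇒ negate
  Longitude: degrees = first 3 digits = 23, minutes = 26.081; 23 + 26.081/60 = 23.4346833
  W ⇒ negate
Point 6:
  Latitude: split at 2 digits → 88° and 32.714′; 88 + 32.714/60 = 88.5452333
  N → positive
  Longitude: degrees = first 3 digits = 119, minutes = 52.9463; 119 + 52.9463/60 = 119.8824383
  W ⇒ negate

1. -1.808400, 83.008083
2. 57.480070, -16.588950
3. -76.395805, -34.732007
4. -65.629252, -179.219200
5. -36.873625, -23.434683
6. 88.545233, -119.882438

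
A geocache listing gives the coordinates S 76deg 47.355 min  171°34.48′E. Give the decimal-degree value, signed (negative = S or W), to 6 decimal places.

Latitude: 47.355′ = 0.789250°; total 76.7892500
hemisphere S, so the sign is −
Lon: 171 + 34.48/60 = 171.5746667
E ⇒ keep positive

-76.789250, 171.574667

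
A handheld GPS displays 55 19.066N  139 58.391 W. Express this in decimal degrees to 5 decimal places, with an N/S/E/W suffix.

55.31777° N, 139.97318° W

φ: 19.066′ = 0.317767°; total 55.317767
Longitude: 139 + 58.391/60 = 139.973183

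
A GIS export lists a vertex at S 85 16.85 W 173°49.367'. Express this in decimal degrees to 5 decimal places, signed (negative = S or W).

-85.28083, -173.82278

φ: 16.85′ = 0.280833°; total 85.280833
S ⇒ negate
Lon: 173 + 49.367/60 = 173.822783
hemisphere W, so the sign is −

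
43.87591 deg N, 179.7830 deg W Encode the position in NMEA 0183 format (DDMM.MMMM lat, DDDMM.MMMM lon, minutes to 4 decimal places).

Latitude: 43° + 0.875910 × 60 = 43° 52.554600′
Lon: 179° + 0.783000 × 60 = 179° 46.980000′

4352.5546,N / 17946.9800,W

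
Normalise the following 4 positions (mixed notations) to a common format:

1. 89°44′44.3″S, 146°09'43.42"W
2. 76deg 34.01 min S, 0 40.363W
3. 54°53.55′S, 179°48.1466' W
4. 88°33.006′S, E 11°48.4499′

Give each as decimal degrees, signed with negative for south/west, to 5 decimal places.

Point 1:
  Lat: 44′ + 44.3″ = 44.73833′; 89 + 44.73833/60 = 89.745639
  S → negative
  Longitude: 146 + 9/60 + 43.42/3600 = 146.162061
  hemisphere W, so the sign is −
Point 2:
  φ: 34.01′ = 0.566833°; total 76.566833
  hemisphere S, so the sign is −
  λ: 0 + 40.363/60 = 0.672717
  hemisphere W, so the sign is −
Point 3:
  φ: 54 + 53.55/60 = 54.892500
  S ⇒ negate
  Lon: 179 + 48.1466/60 = 179.802443
  W → negative
Point 4:
  Latitude: 88 + 33.006/60 = 88.550100
  S → negative
  Lon: 11 + 48.4499/60 = 11.807498
  E → positive

1. -89.74564, -146.16206
2. -76.56683, -0.67272
3. -54.89250, -179.80244
4. -88.55010, 11.80750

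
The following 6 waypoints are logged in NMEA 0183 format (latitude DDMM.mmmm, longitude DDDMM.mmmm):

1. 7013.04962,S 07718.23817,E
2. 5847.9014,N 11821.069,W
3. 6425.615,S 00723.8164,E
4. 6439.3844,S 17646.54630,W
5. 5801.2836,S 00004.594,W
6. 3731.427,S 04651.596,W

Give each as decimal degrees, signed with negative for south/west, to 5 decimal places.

Point 1:
  Lat: split at 2 digits → 70° and 13.04962′; 70 + 13.04962/60 = 70.217494
  S → negative
  Longitude: degrees = first 3 digits = 77, minutes = 18.23817; 77 + 18.23817/60 = 77.303970
  E ⇒ keep positive
Point 2:
  Latitude: degrees = first 2 digits = 58, minutes = 47.9014; 58 + 47.9014/60 = 58.798357
  N → positive
  Longitude: degrees = first 3 digits = 118, minutes = 21.069; 118 + 21.069/60 = 118.351150
  hemisphere W, so the sign is −
Point 3:
  Lat: degrees = first 2 digits = 64, minutes = 25.615; 64 + 25.615/60 = 64.426917
  hemisphere S, so the sign is −
  Lon: degrees = first 3 digits = 7, minutes = 23.8164; 7 + 23.8164/60 = 7.396940
  E → positive
Point 4:
  Latitude: split at 2 digits → 64° and 39.3844′; 64 + 39.3844/60 = 64.656407
  hemisphere S, so the sign is −
  Longitude: split at 3 digits → 176° and 46.5463′; 176 + 46.5463/60 = 176.775772
  W → negative
Point 5:
  Latitude: split at 2 digits → 58° and 1.2836′; 58 + 1.2836/60 = 58.021393
  hemisphere S, so the sign is −
  λ: degrees = first 3 digits = 0, minutes = 4.594; 0 + 4.594/60 = 0.076567
  W ⇒ negate
Point 6:
  Lat: split at 2 digits → 37° and 31.427′; 37 + 31.427/60 = 37.523783
  S → negative
  λ: degrees = first 3 digits = 46, minutes = 51.596; 46 + 51.596/60 = 46.859933
  hemisphere W, so the sign is −

1. -70.21749, 77.30397
2. 58.79836, -118.35115
3. -64.42692, 7.39694
4. -64.65641, -176.77577
5. -58.02139, -0.07657
6. -37.52378, -46.85993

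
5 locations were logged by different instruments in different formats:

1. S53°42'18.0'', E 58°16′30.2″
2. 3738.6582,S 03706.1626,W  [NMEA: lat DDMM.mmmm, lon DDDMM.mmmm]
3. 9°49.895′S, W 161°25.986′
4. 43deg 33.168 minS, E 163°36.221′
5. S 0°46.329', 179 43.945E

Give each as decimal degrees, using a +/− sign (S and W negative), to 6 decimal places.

Point 1:
  Latitude: 53° + 42/60 + 18/3600 = 53 + 0.700000 + 0.005000 = 53.7050000
  S ⇒ negate
  Lon: 58 + 16/60 + 30.2/3600 = 58.2750556
  E ⇒ keep positive
Point 2:
  Lat: degrees = first 2 digits = 37, minutes = 38.6582; 37 + 38.6582/60 = 37.6443033
  S ⇒ negate
  Longitude: degrees = first 3 digits = 37, minutes = 6.1626; 37 + 6.1626/60 = 37.1027100
  W → negative
Point 3:
  Lat: 49.895′ = 0.831583°; total 9.8315833
  S ⇒ negate
  Longitude: 25.986′ = 0.433100°; total 161.4331000
  W → negative
Point 4:
  Lat: 43 + 33.168/60 = 43.5528000
  hemisphere S, so the sign is −
  λ: 36.221′ = 0.603683°; total 163.6036833
  E → positive
Point 5:
  Latitude: 0 + 46.329/60 = 0.7721500
  S → negative
  Longitude: 43.945′ = 0.732417°; total 179.7324167
  E ⇒ keep positive

1. -53.705000, 58.275056
2. -37.644303, -37.102710
3. -9.831583, -161.433100
4. -43.552800, 163.603683
5. -0.772150, 179.732417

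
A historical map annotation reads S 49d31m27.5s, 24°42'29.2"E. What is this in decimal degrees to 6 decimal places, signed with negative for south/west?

φ: 49 + 31/60 + 27.5/3600 = 49.5243056
hemisphere S, so the sign is −
Longitude: 42′ + 29.2″ = 42.48667′; 24 + 42.48667/60 = 24.7081111
E ⇒ keep positive

-49.524306, 24.708111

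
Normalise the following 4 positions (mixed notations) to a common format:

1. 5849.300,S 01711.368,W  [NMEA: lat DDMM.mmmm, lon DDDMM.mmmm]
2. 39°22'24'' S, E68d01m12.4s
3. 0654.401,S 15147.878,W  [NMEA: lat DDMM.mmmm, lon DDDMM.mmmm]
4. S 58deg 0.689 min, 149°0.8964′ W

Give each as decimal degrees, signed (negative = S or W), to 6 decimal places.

1. -58.821667, -17.189467
2. -39.373333, 68.020111
3. -6.906683, -151.797967
4. -58.011483, -149.014940

Point 1:
  φ: split at 2 digits → 58° and 49.3′; 58 + 49.3/60 = 58.8216667
  hemisphere S, so the sign is −
  Longitude: split at 3 digits → 017° and 11.368′; 17 + 11.368/60 = 17.1894667
  W → negative
Point 2:
  Latitude: 39 + 22/60 + 24/3600 = 39.3733333
  S ⇒ negate
  λ: 1′ + 12.4″ = 1.20667′; 68 + 1.20667/60 = 68.0201111
  E → positive
Point 3:
  Lat: split at 2 digits → 06° and 54.401′; 6 + 54.401/60 = 6.9066833
  hemisphere S, so the sign is −
  Lon: degrees = first 3 digits = 151, minutes = 47.878; 151 + 47.878/60 = 151.7979667
  W → negative
Point 4:
  Latitude: 0.689′ = 0.011483°; total 58.0114833
  S → negative
  Longitude: 0.8964′ = 0.014940°; total 149.0149400
  W → negative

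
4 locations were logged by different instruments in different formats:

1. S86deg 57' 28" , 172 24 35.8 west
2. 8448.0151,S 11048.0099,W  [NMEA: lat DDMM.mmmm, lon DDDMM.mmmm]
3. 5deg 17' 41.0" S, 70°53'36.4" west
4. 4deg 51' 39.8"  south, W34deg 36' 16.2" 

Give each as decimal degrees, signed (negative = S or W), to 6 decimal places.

Point 1:
  Lat: 86 + 57/60 + 28/3600 = 86.9577778
  S → negative
  λ: 172 + 24/60 + 35.8/3600 = 172.4099444
  hemisphere W, so the sign is −
Point 2:
  Lat: split at 2 digits → 84° and 48.0151′; 84 + 48.0151/60 = 84.8002517
  hemisphere S, so the sign is −
  Lon: degrees = first 3 digits = 110, minutes = 48.0099; 110 + 48.0099/60 = 110.8001650
  hemisphere W, so the sign is −
Point 3:
  Lat: 17′ + 41″ = 17.68333′; 5 + 17.68333/60 = 5.2947222
  hemisphere S, so the sign is −
  Lon: 70 + 53/60 + 36.4/3600 = 70.8934444
  W → negative
Point 4:
  Lat: 4° + 51/60 + 39.8/3600 = 4 + 0.850000 + 0.011056 = 4.8610556
  hemisphere S, so the sign is −
  Longitude: 34 + 36/60 + 16.2/3600 = 34.6045000
  hemisphere W, so the sign is −

1. -86.957778, -172.409944
2. -84.800252, -110.800165
3. -5.294722, -70.893444
4. -4.861056, -34.604500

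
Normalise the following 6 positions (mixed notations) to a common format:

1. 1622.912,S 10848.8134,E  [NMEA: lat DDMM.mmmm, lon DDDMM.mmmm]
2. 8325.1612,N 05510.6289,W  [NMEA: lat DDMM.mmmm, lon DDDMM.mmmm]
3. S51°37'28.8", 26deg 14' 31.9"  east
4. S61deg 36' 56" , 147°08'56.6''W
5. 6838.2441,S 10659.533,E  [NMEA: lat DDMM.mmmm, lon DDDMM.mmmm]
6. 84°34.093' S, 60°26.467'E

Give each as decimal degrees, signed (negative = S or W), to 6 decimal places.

Point 1:
  Lat: degrees = first 2 digits = 16, minutes = 22.912; 16 + 22.912/60 = 16.3818667
  S → negative
  Lon: degrees = first 3 digits = 108, minutes = 48.8134; 108 + 48.8134/60 = 108.8135567
  E → positive
Point 2:
  Latitude: degrees = first 2 digits = 83, minutes = 25.1612; 83 + 25.1612/60 = 83.4193533
  N → positive
  λ: split at 3 digits → 055° and 10.6289′; 55 + 10.6289/60 = 55.1771483
  W → negative
Point 3:
  Lat: 37′ + 28.8″ = 37.48000′; 51 + 37.48000/60 = 51.6246667
  hemisphere S, so the sign is −
  λ: 14′ + 31.9″ = 14.53167′; 26 + 14.53167/60 = 26.2421944
  E → positive
Point 4:
  Lat: 36′ + 56″ = 36.93333′; 61 + 36.93333/60 = 61.6155556
  hemisphere S, so the sign is −
  Longitude: 147 + 8/60 + 56.6/3600 = 147.1490556
  W ⇒ negate
Point 5:
  Latitude: split at 2 digits → 68° and 38.2441′; 68 + 38.2441/60 = 68.6374017
  S → negative
  λ: split at 3 digits → 106° and 59.533′; 106 + 59.533/60 = 106.9922167
  E ⇒ keep positive
Point 6:
  Lat: 34.093′ = 0.568217°; total 84.5682167
  S ⇒ negate
  λ: 60 + 26.467/60 = 60.4411167
  E ⇒ keep positive

1. -16.381867, 108.813557
2. 83.419353, -55.177148
3. -51.624667, 26.242194
4. -61.615556, -147.149056
5. -68.637402, 106.992217
6. -84.568217, 60.441117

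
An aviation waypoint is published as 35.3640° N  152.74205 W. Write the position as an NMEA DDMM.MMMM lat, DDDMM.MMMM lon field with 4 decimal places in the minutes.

Latitude: fractional part 0.364000 → 21.840000 minutes
Longitude: minutes = (152.742050 − 152) × 60 = 44.523000

3521.8400,N / 15244.5230,W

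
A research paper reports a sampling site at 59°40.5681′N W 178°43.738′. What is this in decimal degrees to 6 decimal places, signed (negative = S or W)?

Lat: 59 + 40.5681/60 = 59.6761350
N ⇒ keep positive
λ: 178 + 43.738/60 = 178.7289667
W → negative

59.676135, -178.728967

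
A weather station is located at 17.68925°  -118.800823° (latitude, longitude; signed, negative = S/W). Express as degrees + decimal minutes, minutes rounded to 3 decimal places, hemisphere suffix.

Lat: minutes = (17.689250 − 17) × 60 = 41.35500
Longitude is negative → W; |value| = 118.800823
Longitude: fractional part 0.800823 → 48.04938 minutes

17° 41.355′ N, 118° 48.049′ W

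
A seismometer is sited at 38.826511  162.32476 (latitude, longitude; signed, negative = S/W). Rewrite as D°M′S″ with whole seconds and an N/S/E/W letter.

38°49′35″ N, 162°19′29″ E

Lat: whole degrees 38; 49.59066′ → 49′ and 35.44″
λ: 0.324760 × 60 = 19.48560′ → 19′, remainder × 60 = 29.14″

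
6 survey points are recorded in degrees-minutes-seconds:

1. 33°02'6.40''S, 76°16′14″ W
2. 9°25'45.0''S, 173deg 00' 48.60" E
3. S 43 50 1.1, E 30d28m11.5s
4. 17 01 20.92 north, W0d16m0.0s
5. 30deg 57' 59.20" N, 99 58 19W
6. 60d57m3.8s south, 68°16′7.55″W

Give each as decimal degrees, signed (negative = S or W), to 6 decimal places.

1. -33.035111, -76.270556
2. -9.429167, 173.013500
3. -43.833639, 30.469861
4. 17.022478, -0.266667
5. 30.966444, -99.971944
6. -60.951056, -68.268764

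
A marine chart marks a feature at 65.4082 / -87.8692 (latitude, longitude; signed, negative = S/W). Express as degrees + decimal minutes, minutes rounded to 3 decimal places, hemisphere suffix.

65° 24.492′ N, 87° 52.152′ W

φ: minutes = (65.408200 − 65) × 60 = 24.49200
Longitude is negative → W; |value| = 87.869200
Lon: 87° + 0.869200 × 60 = 87° 52.15200′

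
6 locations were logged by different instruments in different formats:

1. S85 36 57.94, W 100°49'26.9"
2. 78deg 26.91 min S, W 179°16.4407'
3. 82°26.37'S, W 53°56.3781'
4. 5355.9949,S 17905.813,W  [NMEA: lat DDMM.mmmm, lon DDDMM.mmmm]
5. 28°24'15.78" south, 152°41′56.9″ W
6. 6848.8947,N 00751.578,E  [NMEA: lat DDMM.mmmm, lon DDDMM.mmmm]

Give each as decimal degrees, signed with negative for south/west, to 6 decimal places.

Point 1:
  φ: 85 + 36/60 + 57.94/3600 = 85.6160944
  S ⇒ negate
  Longitude: 100 + 49/60 + 26.9/3600 = 100.8241389
  W → negative
Point 2:
  φ: 26.91′ = 0.448500°; total 78.4485000
  S ⇒ negate
  Longitude: 179 + 16.4407/60 = 179.2740117
  W → negative
Point 3:
  φ: 82 + 26.37/60 = 82.4395000
  S ⇒ negate
  λ: 56.3781′ = 0.939635°; total 53.9396350
  hemisphere W, so the sign is −
Point 4:
  φ: split at 2 digits → 53° and 55.9949′; 53 + 55.9949/60 = 53.9332483
  hemisphere S, so the sign is −
  Longitude: split at 3 digits → 179° and 5.813′; 179 + 5.813/60 = 179.0968833
  W ⇒ negate
Point 5:
  φ: 24′ + 15.78″ = 24.26300′; 28 + 24.26300/60 = 28.4043833
  S → negative
  Longitude: 152° + 41/60 + 56.9/3600 = 152 + 0.683333 + 0.015806 = 152.6991389
  W → negative
Point 6:
  Latitude: degrees = first 2 digits = 68, minutes = 48.8947; 68 + 48.8947/60 = 68.8149117
  N → positive
  Lon: split at 3 digits → 007° and 51.578′; 7 + 51.578/60 = 7.8596333
  E → positive

1. -85.616094, -100.824139
2. -78.448500, -179.274012
3. -82.439500, -53.939635
4. -53.933248, -179.096883
5. -28.404383, -152.699139
6. 68.814912, 7.859633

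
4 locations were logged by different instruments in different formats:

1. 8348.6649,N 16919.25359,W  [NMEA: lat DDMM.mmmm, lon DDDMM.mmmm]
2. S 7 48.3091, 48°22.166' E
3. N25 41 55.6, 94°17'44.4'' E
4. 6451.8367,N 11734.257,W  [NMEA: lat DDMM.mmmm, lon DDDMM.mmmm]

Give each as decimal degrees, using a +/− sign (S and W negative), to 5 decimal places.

1. 83.81108, -169.32089
2. -7.80515, 48.36943
3. 25.69878, 94.29567
4. 64.86395, -117.57095

Point 1:
  Latitude: degrees = first 2 digits = 83, minutes = 48.6649; 83 + 48.6649/60 = 83.811082
  N → positive
  Longitude: degrees = first 3 digits = 169, minutes = 19.25359; 169 + 19.25359/60 = 169.320893
  hemisphere W, so the sign is −
Point 2:
  Latitude: 48.3091′ = 0.805152°; total 7.805152
  hemisphere S, so the sign is −
  Lon: 22.166′ = 0.369433°; total 48.369433
  E ⇒ keep positive
Point 3:
  φ: 25° + 41/60 + 55.6/3600 = 25 + 0.683333 + 0.015444 = 25.698778
  N ⇒ keep positive
  Longitude: 17′ + 44.4″ = 17.74000′; 94 + 17.74000/60 = 94.295667
  E → positive
Point 4:
  φ: degrees = first 2 digits = 64, minutes = 51.8367; 64 + 51.8367/60 = 64.863945
  N ⇒ keep positive
  Lon: degrees = first 3 digits = 117, minutes = 34.257; 117 + 34.257/60 = 117.570950
  hemisphere W, so the sign is −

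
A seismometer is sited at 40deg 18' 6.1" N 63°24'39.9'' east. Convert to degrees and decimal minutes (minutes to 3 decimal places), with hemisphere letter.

40° 18.102′ N, 63° 24.665′ E

Latitude: 18 + 6.1/60 = 18.10167′
Lon: 24 + 39.9/60 = 24.66500′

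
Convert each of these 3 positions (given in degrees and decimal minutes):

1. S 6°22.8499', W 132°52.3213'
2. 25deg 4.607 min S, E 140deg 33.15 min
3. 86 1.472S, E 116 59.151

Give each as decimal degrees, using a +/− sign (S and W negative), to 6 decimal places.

Point 1:
  Lat: 6 + 22.8499/60 = 6.3808317
  S ⇒ negate
  λ: 132 + 52.3213/60 = 132.8720217
  W → negative
Point 2:
  φ: 25 + 4.607/60 = 25.0767833
  S → negative
  λ: 33.15′ = 0.552500°; total 140.5525000
  E → positive
Point 3:
  φ: 1.472′ = 0.024533°; total 86.0245333
  S ⇒ negate
  λ: 59.151′ = 0.985850°; total 116.9858500
  E ⇒ keep positive

1. -6.380832, -132.872022
2. -25.076783, 140.552500
3. -86.024533, 116.985850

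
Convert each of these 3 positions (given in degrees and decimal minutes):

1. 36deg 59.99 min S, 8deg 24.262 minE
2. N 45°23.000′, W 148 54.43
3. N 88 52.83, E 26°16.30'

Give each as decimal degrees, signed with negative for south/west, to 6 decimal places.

Point 1:
  Latitude: 36 + 59.99/60 = 36.9998333
  hemisphere S, so the sign is −
  λ: 8 + 24.262/60 = 8.4043667
  E ⇒ keep positive
Point 2:
  Latitude: 45 + 23/60 = 45.3833333
  N ⇒ keep positive
  λ: 148 + 54.43/60 = 148.9071667
  hemisphere W, so the sign is −
Point 3:
  Lat: 52.83′ = 0.880500°; total 88.8805000
  N ⇒ keep positive
  Longitude: 26 + 16.3/60 = 26.2716667
  E ⇒ keep positive

1. -36.999833, 8.404367
2. 45.383333, -148.907167
3. 88.880500, 26.271667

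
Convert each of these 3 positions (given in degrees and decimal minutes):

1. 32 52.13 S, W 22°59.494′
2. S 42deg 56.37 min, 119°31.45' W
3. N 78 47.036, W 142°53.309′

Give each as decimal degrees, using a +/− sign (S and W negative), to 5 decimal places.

1. -32.86883, -22.99157
2. -42.93950, -119.52417
3. 78.78393, -142.88848

Point 1:
  φ: 32 + 52.13/60 = 32.868833
  S ⇒ negate
  λ: 22 + 59.494/60 = 22.991567
  hemisphere W, so the sign is −
Point 2:
  Lat: 42 + 56.37/60 = 42.939500
  S ⇒ negate
  λ: 31.45′ = 0.524167°; total 119.524167
  W ⇒ negate
Point 3:
  Lat: 47.036′ = 0.783933°; total 78.783933
  N ⇒ keep positive
  Lon: 142 + 53.309/60 = 142.888483
  W → negative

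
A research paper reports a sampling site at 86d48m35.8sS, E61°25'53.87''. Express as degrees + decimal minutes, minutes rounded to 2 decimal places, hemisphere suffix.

86° 48.60′ S, 61° 25.90′ E

Lat: seconds/60 = 0.59667; minutes = 48 + 0.59667 = 48.5967
Lon: seconds/60 = 0.89783; minutes = 25 + 0.89783 = 25.8978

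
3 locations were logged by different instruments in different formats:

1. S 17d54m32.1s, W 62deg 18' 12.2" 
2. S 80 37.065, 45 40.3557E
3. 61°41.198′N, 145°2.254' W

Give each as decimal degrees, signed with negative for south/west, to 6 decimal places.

Point 1:
  Latitude: 17 + 54/60 + 32.1/3600 = 17.9089167
  S ⇒ negate
  λ: 62° + 18/60 + 12.2/3600 = 62 + 0.300000 + 0.003389 = 62.3033889
  W → negative
Point 2:
  φ: 37.065′ = 0.617750°; total 80.6177500
  S → negative
  Lon: 40.3557′ = 0.672595°; total 45.6725950
  E ⇒ keep positive
Point 3:
  φ: 41.198′ = 0.686633°; total 61.6866333
  N ⇒ keep positive
  Lon: 2.254′ = 0.037567°; total 145.0375667
  hemisphere W, so the sign is −

1. -17.908917, -62.303389
2. -80.617750, 45.672595
3. 61.686633, -145.037567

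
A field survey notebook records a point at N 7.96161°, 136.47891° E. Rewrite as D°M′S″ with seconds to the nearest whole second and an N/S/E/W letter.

7°57′42″ N, 136°28′44″ E

Latitude: whole degrees 7; 57.69660′ → 57′ and 41.80″
Longitude: 0.478910 × 60 = 28.73460′ → 28′, remainder × 60 = 44.08″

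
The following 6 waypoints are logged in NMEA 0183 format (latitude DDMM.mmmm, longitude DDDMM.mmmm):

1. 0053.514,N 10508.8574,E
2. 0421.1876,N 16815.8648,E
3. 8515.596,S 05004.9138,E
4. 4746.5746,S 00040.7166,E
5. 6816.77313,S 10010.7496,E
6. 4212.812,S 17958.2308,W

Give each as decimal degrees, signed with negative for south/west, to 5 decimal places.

1. 0.89190, 105.14762
2. 4.35313, 168.26441
3. -85.25993, 50.08190
4. -47.77624, 0.67861
5. -68.27955, 100.17916
6. -42.21353, -179.97051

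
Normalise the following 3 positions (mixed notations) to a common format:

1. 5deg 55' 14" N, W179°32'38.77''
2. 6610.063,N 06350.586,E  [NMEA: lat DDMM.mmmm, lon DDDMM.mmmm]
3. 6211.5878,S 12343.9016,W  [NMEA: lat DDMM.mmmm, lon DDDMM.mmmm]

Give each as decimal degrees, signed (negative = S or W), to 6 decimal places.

1. 5.920556, -179.544103
2. 66.167717, 63.843100
3. -62.193130, -123.731693

Point 1:
  Lat: 5° + 55/60 + 14/3600 = 5 + 0.916667 + 0.003889 = 5.9205556
  N ⇒ keep positive
  Longitude: 32′ + 38.77″ = 32.64617′; 179 + 32.64617/60 = 179.5441028
  W ⇒ negate
Point 2:
  φ: degrees = first 2 digits = 66, minutes = 10.063; 66 + 10.063/60 = 66.1677167
  N ⇒ keep positive
  Lon: degrees = first 3 digits = 63, minutes = 50.586; 63 + 50.586/60 = 63.8431000
  E ⇒ keep positive
Point 3:
  φ: split at 2 digits → 62° and 11.5878′; 62 + 11.5878/60 = 62.1931300
  hemisphere S, so the sign is −
  Lon: degrees = first 3 digits = 123, minutes = 43.9016; 123 + 43.9016/60 = 123.7316933
  hemisphere W, so the sign is −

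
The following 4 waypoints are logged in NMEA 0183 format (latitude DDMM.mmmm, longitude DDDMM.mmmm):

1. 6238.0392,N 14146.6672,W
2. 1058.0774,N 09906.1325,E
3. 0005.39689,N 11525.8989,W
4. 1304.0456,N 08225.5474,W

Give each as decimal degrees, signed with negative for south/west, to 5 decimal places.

Point 1:
  Lat: degrees = first 2 digits = 62, minutes = 38.0392; 62 + 38.0392/60 = 62.633987
  N → positive
  λ: degrees = first 3 digits = 141, minutes = 46.6672; 141 + 46.6672/60 = 141.777787
  W → negative
Point 2:
  Latitude: split at 2 digits → 10° and 58.0774′; 10 + 58.0774/60 = 10.967957
  N → positive
  λ: split at 3 digits → 099° and 6.1325′; 99 + 6.1325/60 = 99.102208
  E → positive
Point 3:
  Latitude: degrees = first 2 digits = 0, minutes = 5.39689; 0 + 5.39689/60 = 0.089948
  N → positive
  Lon: split at 3 digits → 115° and 25.8989′; 115 + 25.8989/60 = 115.431648
  W → negative
Point 4:
  Lat: split at 2 digits → 13° and 4.0456′; 13 + 4.0456/60 = 13.067427
  N ⇒ keep positive
  λ: split at 3 digits → 082° and 25.5474′; 82 + 25.5474/60 = 82.425790
  W → negative

1. 62.63399, -141.77779
2. 10.96796, 99.10221
3. 0.08995, -115.43165
4. 13.06743, -82.42579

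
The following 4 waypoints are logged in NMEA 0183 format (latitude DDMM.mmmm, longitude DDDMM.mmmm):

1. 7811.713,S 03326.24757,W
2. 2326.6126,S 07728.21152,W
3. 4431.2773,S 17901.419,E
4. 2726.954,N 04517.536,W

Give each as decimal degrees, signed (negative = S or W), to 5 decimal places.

1. -78.19522, -33.43746
2. -23.44354, -77.47019
3. -44.52129, 179.02365
4. 27.44923, -45.29227

Point 1:
  Lat: split at 2 digits → 78° and 11.713′; 78 + 11.713/60 = 78.195217
  S → negative
  Longitude: split at 3 digits → 033° and 26.24757′; 33 + 26.24757/60 = 33.437460
  hemisphere W, so the sign is −
Point 2:
  φ: split at 2 digits → 23° and 26.6126′; 23 + 26.6126/60 = 23.443543
  S → negative
  Lon: degrees = first 3 digits = 77, minutes = 28.21152; 77 + 28.21152/60 = 77.470192
  W ⇒ negate
Point 3:
  φ: degrees = first 2 digits = 44, minutes = 31.2773; 44 + 31.2773/60 = 44.521288
  S ⇒ negate
  Longitude: split at 3 digits → 179° and 1.419′; 179 + 1.419/60 = 179.023650
  E → positive
Point 4:
  Lat: split at 2 digits → 27° and 26.954′; 27 + 26.954/60 = 27.449233
  N → positive
  λ: degrees = first 3 digits = 45, minutes = 17.536; 45 + 17.536/60 = 45.292267
  hemisphere W, so the sign is −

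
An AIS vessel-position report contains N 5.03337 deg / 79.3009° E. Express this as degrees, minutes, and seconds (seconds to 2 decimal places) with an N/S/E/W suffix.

Lat: 0.033370° → 2.00220′; 0.00220 × 60 = 0.1320″
λ: 0.300900° → 18.05400′; 0.05400 × 60 = 3.2400″

5°02′0.13″ N, 79°18′3.24″ E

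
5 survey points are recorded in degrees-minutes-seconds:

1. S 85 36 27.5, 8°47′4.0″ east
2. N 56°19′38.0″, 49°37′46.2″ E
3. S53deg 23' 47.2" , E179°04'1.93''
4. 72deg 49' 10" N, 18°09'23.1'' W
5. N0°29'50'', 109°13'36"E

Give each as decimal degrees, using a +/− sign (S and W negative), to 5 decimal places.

1. -85.60764, 8.78444
2. 56.32722, 49.62950
3. -53.39644, 179.06720
4. 72.81944, -18.15642
5. 0.49722, 109.22667

Point 1:
  Lat: 85° + 36/60 + 27.5/3600 = 85 + 0.600000 + 0.007639 = 85.607639
  S → negative
  λ: 8 + 47/60 + 4/3600 = 8.784444
  E → positive
Point 2:
  Latitude: 19′ + 38″ = 19.63333′; 56 + 19.63333/60 = 56.327222
  N → positive
  Lon: 37′ + 46.2″ = 37.77000′; 49 + 37.77000/60 = 49.629500
  E ⇒ keep positive
Point 3:
  Lat: 53° + 23/60 + 47.2/3600 = 53 + 0.383333 + 0.013111 = 53.396444
  S → negative
  λ: 179 + 4/60 + 1.93/3600 = 179.067203
  E ⇒ keep positive
Point 4:
  Lat: 49′ + 10″ = 49.16667′; 72 + 49.16667/60 = 72.819444
  N → positive
  Longitude: 18 + 9/60 + 23.1/3600 = 18.156417
  W → negative
Point 5:
  φ: 29′ + 50″ = 29.83333′; 0 + 29.83333/60 = 0.497222
  N ⇒ keep positive
  Longitude: 109 + 13/60 + 36/3600 = 109.226667
  E ⇒ keep positive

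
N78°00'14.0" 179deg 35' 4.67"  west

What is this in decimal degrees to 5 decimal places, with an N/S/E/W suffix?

Latitude: 0′ + 14″ = 0.23333′; 78 + 0.23333/60 = 78.003889
λ: 179° + 35/60 + 4.67/3600 = 179 + 0.583333 + 0.001297 = 179.584631

78.00389° N, 179.58463° W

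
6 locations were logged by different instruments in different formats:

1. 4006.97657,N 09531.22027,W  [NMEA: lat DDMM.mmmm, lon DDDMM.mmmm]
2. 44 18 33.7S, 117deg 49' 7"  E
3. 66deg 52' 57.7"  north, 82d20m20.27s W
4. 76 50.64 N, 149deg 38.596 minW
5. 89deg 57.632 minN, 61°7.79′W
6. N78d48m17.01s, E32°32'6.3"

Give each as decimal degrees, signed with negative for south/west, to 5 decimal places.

1. 40.11628, -95.52034
2. -44.30936, 117.81861
3. 66.88269, -82.33896
4. 76.84400, -149.64327
5. 89.96053, -61.12983
6. 78.80473, 32.53508

Point 1:
  Lat: split at 2 digits → 40° and 6.97657′; 40 + 6.97657/60 = 40.116276
  N → positive
  λ: degrees = first 3 digits = 95, minutes = 31.22027; 95 + 31.22027/60 = 95.520338
  W ⇒ negate
Point 2:
  Lat: 18′ + 33.7″ = 18.56167′; 44 + 18.56167/60 = 44.309361
  S ⇒ negate
  Lon: 117° + 49/60 + 7/3600 = 117 + 0.816667 + 0.001944 = 117.818611
  E ⇒ keep positive
Point 3:
  Latitude: 66° + 52/60 + 57.7/3600 = 66 + 0.866667 + 0.016028 = 66.882694
  N → positive
  λ: 20′ + 20.27″ = 20.33783′; 82 + 20.33783/60 = 82.338964
  W ⇒ negate
Point 4:
  Latitude: 76 + 50.64/60 = 76.844000
  N ⇒ keep positive
  Longitude: 149 + 38.596/60 = 149.643267
  W ⇒ negate
Point 5:
  Lat: 89 + 57.632/60 = 89.960533
  N ⇒ keep positive
  Longitude: 61 + 7.79/60 = 61.129833
  W ⇒ negate
Point 6:
  φ: 48′ + 17.01″ = 48.28350′; 78 + 48.28350/60 = 78.804725
  N ⇒ keep positive
  Longitude: 32′ + 6.3″ = 32.10500′; 32 + 32.10500/60 = 32.535083
  E ⇒ keep positive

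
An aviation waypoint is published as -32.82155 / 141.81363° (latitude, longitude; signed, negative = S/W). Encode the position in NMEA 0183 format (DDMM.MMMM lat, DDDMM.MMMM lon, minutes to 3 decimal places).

Latitude is negative → S; |value| = 32.821550
Latitude: 32° + 0.821550 × 60 = 32° 49.29300′
λ: 141° + 0.813630 × 60 = 141° 48.81780′

3249.293,S / 14148.818,E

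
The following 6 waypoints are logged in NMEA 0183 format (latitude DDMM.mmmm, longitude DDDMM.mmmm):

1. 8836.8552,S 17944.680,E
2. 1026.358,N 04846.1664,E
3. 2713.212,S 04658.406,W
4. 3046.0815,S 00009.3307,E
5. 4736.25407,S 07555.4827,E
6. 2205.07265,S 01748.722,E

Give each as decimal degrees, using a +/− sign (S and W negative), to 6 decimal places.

Point 1:
  φ: degrees = first 2 digits = 88, minutes = 36.8552; 88 + 36.8552/60 = 88.6142533
  S → negative
  Longitude: degrees = first 3 digits = 179, minutes = 44.68; 179 + 44.68/60 = 179.7446667
  E ⇒ keep positive
Point 2:
  Latitude: split at 2 digits → 10° and 26.358′; 10 + 26.358/60 = 10.4393000
  N ⇒ keep positive
  Longitude: split at 3 digits → 048° and 46.1664′; 48 + 46.1664/60 = 48.7694400
  E → positive
Point 3:
  Latitude: split at 2 digits → 27° and 13.212′; 27 + 13.212/60 = 27.2202000
  hemisphere S, so the sign is −
  Lon: degrees = first 3 digits = 46, minutes = 58.406; 46 + 58.406/60 = 46.9734333
  W → negative
Point 4:
  Latitude: degrees = first 2 digits = 30, minutes = 46.0815; 30 + 46.0815/60 = 30.7680250
  S ⇒ negate
  Lon: split at 3 digits → 000° and 9.3307′; 0 + 9.3307/60 = 0.1555117
  E ⇒ keep positive
Point 5:
  Lat: split at 2 digits → 47° and 36.25407′; 47 + 36.25407/60 = 47.6042345
  S → negative
  λ: split at 3 digits → 075° and 55.4827′; 75 + 55.4827/60 = 75.9247117
  E → positive
Point 6:
  Latitude: degrees = first 2 digits = 22, minutes = 5.07265; 22 + 5.07265/60 = 22.0845442
  S → negative
  Longitude: split at 3 digits → 017° and 48.722′; 17 + 48.722/60 = 17.8120333
  E ⇒ keep positive

1. -88.614253, 179.744667
2. 10.439300, 48.769440
3. -27.220200, -46.973433
4. -30.768025, 0.155512
5. -47.604235, 75.924712
6. -22.084544, 17.812033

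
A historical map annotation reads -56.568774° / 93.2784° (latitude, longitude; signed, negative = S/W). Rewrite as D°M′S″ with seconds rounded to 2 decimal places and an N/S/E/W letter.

Latitude is negative → S; |value| = 56.568774
φ: 0.568774° → 34.12644′; 0.12644 × 60 = 7.5864″
Lon: whole degrees 93; 16.70400′ → 16′ and 42.2400″

56°34′7.59″ S, 93°16′42.24″ E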